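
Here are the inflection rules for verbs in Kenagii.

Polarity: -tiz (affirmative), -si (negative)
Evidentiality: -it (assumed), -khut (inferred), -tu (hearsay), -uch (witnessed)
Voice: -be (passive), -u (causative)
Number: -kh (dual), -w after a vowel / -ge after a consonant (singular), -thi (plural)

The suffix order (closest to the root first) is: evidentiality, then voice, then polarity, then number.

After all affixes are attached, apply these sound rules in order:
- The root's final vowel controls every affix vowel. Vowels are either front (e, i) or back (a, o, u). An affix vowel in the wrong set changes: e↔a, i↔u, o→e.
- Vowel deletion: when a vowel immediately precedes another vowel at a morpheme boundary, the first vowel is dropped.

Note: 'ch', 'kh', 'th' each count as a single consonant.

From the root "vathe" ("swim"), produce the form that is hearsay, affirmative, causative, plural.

vathetitizthi

Attach evidentiality hearsay -tu → vathetu.
Attach voice causative -u → vathetuu.
Attach polarity affirmative -tiz → vathetuutiz.
Attach number plural -thi → vathetuutizthi.
Apply vowel harmony: vathetuutizthi → vathetiitizthi.
Apply vowel deletion: vathetiitizthi → vathetitizthi.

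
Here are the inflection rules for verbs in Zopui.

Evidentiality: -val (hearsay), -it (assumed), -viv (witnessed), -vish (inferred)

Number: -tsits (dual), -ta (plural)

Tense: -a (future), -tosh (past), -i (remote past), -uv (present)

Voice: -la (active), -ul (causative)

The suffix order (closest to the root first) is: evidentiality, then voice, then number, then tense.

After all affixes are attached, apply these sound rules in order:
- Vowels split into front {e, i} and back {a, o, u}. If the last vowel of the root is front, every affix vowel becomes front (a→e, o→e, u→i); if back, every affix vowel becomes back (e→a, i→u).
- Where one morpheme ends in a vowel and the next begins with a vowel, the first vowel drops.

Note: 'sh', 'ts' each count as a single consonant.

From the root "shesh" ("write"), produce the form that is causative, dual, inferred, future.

Attach evidentiality inferred -vish → sheshvish.
Attach voice causative -ul → sheshvishul.
Attach number dual -tsits → sheshvishultsits.
Attach tense future -a → sheshvishultsitsa.
Apply vowel harmony: sheshvishultsitsa → sheshvishiltsitse.
Vowel deletion: no change.

sheshvishiltsitse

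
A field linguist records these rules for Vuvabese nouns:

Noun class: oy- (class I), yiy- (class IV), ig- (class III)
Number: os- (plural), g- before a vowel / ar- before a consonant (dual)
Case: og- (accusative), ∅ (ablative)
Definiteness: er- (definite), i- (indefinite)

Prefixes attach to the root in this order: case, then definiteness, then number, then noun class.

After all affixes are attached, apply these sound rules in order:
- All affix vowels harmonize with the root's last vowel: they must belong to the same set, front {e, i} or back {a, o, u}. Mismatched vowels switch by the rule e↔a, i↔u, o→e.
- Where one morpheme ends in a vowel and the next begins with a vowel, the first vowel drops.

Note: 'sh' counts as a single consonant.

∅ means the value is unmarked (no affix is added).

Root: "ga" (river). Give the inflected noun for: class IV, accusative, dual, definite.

yuygarogga

Attach case accusative og- → ogga.
Attach definiteness definite er- → erogga.
Attach number dual g- (before vowel 'e') → gerogga.
Attach noun class class IV yiy- → yiygerogga.
Apply vowel harmony: yiygerogga → yuygarogga.
Vowel deletion: no change.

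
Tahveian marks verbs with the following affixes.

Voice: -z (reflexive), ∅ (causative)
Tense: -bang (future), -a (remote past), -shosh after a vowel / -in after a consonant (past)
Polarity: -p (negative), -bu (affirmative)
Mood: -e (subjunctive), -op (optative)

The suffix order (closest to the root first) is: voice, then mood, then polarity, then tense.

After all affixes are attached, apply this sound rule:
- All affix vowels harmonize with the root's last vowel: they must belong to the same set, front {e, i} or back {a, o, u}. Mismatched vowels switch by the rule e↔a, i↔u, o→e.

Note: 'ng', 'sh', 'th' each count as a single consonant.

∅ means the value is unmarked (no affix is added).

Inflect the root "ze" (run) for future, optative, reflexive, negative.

zezeppbeng

Attach voice reflexive -z → zez.
Attach mood optative -op → zezop.
Attach polarity negative -p → zezopp.
Attach tense future -bang → zezoppbang.
Apply vowel harmony: zezoppbang → zezeppbeng.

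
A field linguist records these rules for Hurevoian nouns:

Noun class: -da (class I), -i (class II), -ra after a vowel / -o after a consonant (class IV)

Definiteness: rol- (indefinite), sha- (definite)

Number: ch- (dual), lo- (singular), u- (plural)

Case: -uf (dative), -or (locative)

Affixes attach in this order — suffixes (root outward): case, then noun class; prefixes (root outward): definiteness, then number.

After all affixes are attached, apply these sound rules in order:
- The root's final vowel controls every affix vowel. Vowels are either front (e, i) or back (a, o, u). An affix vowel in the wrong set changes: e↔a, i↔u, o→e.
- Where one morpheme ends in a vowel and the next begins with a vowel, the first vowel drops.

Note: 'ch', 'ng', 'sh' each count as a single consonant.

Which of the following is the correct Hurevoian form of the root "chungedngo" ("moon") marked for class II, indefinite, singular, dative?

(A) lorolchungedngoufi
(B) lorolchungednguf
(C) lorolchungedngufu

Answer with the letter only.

Attach definiteness indefinite rol- → rolchungedngo.
Attach number singular lo- → lorolchungedngo.
Attach case dative -uf → lorolchungedngouf.
Attach noun class class II -i → lorolchungedngoufi.
Apply vowel harmony: lorolchungedngoufi → lorolchungedngoufu.
Apply vowel deletion: lorolchungedngoufu → lorolchungedngufu.
So the correct form is lorolchungedngufu, option (C).
(A) lorolchungedngoufi is wrong: it fails to apply the sound rule(s).
(B) lorolchungednguf is wrong: it has the affixes in the wrong order.

C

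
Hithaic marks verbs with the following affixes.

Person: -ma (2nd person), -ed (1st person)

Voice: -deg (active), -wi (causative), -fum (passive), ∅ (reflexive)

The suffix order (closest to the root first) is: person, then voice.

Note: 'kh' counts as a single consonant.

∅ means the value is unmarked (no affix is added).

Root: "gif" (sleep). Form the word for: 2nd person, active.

gifmadeg

Attach person 2nd person -ma → gifma.
Attach voice active -deg → gifmadeg.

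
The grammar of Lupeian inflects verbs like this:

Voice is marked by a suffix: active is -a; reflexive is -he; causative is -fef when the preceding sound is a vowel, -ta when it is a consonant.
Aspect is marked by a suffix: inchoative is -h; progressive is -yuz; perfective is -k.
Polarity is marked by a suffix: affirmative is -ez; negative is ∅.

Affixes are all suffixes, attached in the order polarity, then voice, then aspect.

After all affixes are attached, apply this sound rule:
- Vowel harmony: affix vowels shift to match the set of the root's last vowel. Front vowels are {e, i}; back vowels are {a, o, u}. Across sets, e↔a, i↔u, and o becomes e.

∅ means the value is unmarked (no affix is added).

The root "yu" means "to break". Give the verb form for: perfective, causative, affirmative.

yuaztak

Attach polarity affirmative -ez → yuez.
Attach voice causative -ta (after consonant 'z') → yuezta.
Attach aspect perfective -k → yueztak.
Apply vowel harmony: yueztak → yuaztak.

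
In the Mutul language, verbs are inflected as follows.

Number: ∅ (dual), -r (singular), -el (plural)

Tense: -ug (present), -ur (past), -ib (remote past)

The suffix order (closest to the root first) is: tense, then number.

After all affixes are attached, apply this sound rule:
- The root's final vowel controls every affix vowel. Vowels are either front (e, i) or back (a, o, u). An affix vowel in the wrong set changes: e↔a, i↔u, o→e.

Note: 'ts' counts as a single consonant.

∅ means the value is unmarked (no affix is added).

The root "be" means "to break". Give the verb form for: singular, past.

Attach tense past -ur → beur.
Attach number singular -r → beurr.
Apply vowel harmony: beurr → beirr.

beirr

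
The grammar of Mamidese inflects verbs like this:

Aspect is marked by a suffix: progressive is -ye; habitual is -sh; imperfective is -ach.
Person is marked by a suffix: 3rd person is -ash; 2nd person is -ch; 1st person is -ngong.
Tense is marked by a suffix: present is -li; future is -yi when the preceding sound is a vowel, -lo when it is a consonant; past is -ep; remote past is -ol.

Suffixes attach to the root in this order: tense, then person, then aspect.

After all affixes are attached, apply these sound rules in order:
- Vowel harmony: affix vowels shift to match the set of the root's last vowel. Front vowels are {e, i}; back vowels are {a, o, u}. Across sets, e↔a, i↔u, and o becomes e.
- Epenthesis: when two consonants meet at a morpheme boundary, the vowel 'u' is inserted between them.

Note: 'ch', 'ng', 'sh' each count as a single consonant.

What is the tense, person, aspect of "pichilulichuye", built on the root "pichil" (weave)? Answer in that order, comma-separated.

Segment: pichil-li-ch-ye.
tense: -li → present.
person: -ch → 2nd person.
aspect: -ye → progressive.

present, 2nd person, progressive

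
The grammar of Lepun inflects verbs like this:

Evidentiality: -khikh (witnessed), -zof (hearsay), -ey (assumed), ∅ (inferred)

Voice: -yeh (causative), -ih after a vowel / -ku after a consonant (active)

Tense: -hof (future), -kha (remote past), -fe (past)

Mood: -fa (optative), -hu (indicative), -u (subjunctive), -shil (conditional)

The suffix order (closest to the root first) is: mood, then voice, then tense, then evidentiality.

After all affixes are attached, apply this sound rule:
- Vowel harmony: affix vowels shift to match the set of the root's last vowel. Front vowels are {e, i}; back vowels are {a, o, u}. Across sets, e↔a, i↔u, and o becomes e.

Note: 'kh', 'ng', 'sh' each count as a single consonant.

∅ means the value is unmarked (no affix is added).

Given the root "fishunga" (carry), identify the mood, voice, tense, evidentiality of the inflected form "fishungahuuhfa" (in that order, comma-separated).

indicative, active, past, inferred

Segment: fishunga-hu-ih-fe.
mood: -hu → indicative.
voice: -ih/ku → active.
tense: -fe → past.
evidentiality: ∅ → inferred.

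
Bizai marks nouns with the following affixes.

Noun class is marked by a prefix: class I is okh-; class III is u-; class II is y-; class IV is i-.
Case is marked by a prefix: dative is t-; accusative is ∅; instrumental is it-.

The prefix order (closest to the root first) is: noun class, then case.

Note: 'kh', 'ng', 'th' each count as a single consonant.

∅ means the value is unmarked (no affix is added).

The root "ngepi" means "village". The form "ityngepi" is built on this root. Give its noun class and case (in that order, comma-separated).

class II, instrumental

Segment: it-y-ngepi.
noun class: y- → class II.
case: it- → instrumental.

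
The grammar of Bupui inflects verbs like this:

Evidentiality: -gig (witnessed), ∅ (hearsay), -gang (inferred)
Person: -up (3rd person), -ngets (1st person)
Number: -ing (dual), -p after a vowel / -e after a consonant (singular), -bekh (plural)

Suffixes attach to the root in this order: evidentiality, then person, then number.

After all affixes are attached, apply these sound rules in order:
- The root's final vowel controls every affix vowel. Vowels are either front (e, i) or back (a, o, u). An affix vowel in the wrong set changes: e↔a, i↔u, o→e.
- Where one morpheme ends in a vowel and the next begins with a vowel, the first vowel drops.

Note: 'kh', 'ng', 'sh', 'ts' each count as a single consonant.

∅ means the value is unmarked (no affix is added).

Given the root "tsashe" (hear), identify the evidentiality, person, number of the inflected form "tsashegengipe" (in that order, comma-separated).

inferred, 3rd person, singular

Segment: tsashe-gang-up-e.
evidentiality: -gang → inferred.
person: -up → 3rd person.
number: -p/e → singular.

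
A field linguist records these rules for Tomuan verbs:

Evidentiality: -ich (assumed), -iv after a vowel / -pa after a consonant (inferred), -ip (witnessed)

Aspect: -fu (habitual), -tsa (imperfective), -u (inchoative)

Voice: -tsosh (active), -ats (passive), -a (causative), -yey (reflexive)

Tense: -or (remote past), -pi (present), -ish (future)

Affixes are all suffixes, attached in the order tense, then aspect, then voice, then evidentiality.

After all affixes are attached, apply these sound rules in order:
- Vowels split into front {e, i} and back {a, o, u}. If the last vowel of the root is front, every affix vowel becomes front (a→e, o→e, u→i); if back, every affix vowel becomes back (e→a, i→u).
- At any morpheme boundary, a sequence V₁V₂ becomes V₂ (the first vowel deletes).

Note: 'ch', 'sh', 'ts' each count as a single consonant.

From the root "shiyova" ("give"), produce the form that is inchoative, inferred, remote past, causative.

Attach tense remote past -or → shiyovaor.
Attach aspect inchoative -u → shiyovaoru.
Attach voice causative -a → shiyovaorua.
Attach evidentiality inferred -iv (after vowel 'a') → shiyovaoruaiv.
Apply vowel harmony: shiyovaoruaiv → shiyovaoruauv.
Apply vowel deletion: shiyovaoruauv → shiyovoruv.

shiyovoruv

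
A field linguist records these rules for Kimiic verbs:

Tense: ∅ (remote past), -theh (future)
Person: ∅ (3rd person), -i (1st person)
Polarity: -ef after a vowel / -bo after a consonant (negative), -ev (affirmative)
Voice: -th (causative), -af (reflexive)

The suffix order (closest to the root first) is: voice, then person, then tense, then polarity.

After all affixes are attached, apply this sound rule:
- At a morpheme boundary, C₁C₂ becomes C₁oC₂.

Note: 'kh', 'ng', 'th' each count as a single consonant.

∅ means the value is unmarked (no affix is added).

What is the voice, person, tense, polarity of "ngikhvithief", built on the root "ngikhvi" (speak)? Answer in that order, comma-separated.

causative, 1st person, remote past, negative

Segment: ngikhvi-th-i-ef.
voice: -th → causative.
person: -i → 1st person.
tense: ∅ → remote past.
polarity: -ef/bo → negative.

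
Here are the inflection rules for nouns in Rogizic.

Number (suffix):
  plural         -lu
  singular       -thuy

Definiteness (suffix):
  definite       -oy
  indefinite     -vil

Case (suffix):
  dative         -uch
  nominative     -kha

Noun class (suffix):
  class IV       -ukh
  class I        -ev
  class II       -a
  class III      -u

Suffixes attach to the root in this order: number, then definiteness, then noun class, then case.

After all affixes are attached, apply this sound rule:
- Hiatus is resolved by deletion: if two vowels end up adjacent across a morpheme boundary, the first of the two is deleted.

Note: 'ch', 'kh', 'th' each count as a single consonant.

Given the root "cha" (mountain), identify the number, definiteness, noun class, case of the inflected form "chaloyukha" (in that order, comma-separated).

Segment: cha-lu-oy-u-kha.
number: -lu → plural.
definiteness: -oy → definite.
noun class: -u → class III.
case: -kha → nominative.

plural, definite, class III, nominative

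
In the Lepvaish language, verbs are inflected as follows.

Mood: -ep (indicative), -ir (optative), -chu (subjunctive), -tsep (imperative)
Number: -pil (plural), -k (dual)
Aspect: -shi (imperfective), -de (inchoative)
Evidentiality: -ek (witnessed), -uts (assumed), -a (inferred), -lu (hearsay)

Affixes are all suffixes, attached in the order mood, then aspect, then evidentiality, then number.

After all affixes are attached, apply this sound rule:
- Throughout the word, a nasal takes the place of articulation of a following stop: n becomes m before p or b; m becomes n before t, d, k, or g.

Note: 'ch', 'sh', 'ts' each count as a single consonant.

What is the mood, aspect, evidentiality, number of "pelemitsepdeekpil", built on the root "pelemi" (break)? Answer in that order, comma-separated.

Segment: pelemi-tsep-de-ek-pil.
mood: -tsep → imperative.
aspect: -de → inchoative.
evidentiality: -ek → witnessed.
number: -pil → plural.

imperative, inchoative, witnessed, plural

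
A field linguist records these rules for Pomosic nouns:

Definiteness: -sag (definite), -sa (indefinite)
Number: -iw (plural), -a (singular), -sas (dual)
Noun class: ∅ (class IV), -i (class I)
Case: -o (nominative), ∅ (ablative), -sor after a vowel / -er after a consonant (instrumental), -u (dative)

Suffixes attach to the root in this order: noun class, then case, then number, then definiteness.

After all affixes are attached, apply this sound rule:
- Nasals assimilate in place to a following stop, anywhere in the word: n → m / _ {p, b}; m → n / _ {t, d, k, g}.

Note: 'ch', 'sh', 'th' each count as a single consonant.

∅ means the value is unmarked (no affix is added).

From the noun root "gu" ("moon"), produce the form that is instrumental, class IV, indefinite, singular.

noun class = class IV: zero marking, form stays gu.
Attach case instrumental -sor (after vowel 'u') → gusor.
Attach number singular -a → gusora.
Attach definiteness indefinite -sa → gusorasa.
Nasal assimilation: no change.

gusorasa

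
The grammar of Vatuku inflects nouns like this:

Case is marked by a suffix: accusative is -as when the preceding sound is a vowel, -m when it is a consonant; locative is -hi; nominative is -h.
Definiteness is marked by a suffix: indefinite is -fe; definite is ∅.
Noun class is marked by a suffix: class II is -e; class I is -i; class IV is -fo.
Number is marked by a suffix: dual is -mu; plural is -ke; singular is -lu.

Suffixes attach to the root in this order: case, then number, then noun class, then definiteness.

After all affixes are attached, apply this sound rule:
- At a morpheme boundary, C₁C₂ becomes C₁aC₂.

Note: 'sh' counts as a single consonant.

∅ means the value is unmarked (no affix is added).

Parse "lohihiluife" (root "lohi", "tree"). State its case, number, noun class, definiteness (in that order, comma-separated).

locative, singular, class I, indefinite

Segment: lohi-hi-lu-i-fe.
case: -hi → locative.
number: -lu → singular.
noun class: -i → class I.
definiteness: -fe → indefinite.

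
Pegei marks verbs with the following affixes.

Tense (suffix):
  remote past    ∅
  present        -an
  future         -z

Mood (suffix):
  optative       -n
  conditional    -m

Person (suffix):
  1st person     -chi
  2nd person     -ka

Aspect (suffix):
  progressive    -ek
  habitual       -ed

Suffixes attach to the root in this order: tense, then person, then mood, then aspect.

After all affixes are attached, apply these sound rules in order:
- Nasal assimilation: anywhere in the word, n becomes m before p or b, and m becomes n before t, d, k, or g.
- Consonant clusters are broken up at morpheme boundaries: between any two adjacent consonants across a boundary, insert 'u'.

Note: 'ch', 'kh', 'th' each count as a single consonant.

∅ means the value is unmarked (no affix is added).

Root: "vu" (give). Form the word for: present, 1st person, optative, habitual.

vuanuchined

Attach tense present -an → vuan.
Attach person 1st person -chi → vuanchi.
Attach mood optative -n → vuanchin.
Attach aspect habitual -ed → vuanchined.
Nasal assimilation: no change.
Apply epenthesis: vuanchined → vuanuchined.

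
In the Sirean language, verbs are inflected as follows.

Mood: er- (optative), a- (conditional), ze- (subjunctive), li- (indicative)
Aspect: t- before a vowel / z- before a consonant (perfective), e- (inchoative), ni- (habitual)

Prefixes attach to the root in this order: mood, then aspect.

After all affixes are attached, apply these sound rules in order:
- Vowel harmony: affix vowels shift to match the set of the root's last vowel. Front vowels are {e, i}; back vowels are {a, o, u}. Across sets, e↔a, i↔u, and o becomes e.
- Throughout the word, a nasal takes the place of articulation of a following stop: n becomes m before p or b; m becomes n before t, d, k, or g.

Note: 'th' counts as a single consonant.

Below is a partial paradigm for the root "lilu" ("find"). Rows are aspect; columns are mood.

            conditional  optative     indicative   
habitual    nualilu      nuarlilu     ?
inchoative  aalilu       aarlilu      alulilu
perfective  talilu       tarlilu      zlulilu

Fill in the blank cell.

Attach mood indicative li- → lililu.
Attach aspect habitual ni- → nilililu.
Apply vowel harmony: nilililu → nululilu.
Nasal assimilation: no change.

nululilu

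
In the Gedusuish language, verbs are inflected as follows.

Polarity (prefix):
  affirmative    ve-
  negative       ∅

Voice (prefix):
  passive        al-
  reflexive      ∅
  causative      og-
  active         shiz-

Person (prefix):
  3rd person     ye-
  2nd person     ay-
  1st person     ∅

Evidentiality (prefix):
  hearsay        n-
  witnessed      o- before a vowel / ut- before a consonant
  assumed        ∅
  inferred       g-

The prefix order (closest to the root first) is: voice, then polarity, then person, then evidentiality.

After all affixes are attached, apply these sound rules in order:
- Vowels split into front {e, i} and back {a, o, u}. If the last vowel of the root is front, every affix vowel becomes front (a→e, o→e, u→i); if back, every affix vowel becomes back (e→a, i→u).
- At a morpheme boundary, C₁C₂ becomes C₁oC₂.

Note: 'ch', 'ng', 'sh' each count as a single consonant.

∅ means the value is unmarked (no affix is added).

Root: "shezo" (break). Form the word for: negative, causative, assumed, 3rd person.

Attach voice causative og- → ogshezo.
polarity = negative: zero marking, form stays ogshezo.
Attach person 3rd person ye- → yeogshezo.
evidentiality = assumed: zero marking, form stays yeogshezo.
Apply vowel harmony: yeogshezo → yaogshezo.
Apply epenthesis: yaogshezo → yaogoshezo.

yaogoshezo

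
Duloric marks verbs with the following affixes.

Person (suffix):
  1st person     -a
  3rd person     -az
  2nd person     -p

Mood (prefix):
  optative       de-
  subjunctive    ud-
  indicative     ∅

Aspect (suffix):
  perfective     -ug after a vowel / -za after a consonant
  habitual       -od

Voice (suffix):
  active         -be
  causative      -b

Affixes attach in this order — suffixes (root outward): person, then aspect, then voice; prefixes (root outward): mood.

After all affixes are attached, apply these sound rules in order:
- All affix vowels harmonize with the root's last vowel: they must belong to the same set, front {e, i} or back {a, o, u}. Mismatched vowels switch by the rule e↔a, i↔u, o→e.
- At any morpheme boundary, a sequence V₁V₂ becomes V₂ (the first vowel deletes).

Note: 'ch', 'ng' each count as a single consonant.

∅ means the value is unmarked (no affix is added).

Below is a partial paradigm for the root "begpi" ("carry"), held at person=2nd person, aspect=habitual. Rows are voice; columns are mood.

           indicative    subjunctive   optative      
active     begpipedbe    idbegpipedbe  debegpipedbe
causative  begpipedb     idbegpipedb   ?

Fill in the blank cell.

Attach mood optative de- → debegpi.
Attach person 2nd person -p → debegpip.
Attach aspect habitual -od → debegpipod.
Attach voice causative -b → debegpipodb.
Apply vowel harmony: debegpipodb → debegpipedb.
Vowel deletion: no change.

debegpipedb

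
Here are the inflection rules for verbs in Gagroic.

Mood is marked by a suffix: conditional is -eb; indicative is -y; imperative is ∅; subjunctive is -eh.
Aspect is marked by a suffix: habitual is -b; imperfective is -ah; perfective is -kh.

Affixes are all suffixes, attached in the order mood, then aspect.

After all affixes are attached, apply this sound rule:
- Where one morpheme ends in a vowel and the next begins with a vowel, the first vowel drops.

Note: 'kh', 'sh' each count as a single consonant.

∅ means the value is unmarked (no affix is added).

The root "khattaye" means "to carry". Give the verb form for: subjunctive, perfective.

Attach mood subjunctive -eh → khattayeeh.
Attach aspect perfective -kh → khattayeehkh.
Apply vowel deletion: khattayeehkh → khattayehkh.

khattayehkh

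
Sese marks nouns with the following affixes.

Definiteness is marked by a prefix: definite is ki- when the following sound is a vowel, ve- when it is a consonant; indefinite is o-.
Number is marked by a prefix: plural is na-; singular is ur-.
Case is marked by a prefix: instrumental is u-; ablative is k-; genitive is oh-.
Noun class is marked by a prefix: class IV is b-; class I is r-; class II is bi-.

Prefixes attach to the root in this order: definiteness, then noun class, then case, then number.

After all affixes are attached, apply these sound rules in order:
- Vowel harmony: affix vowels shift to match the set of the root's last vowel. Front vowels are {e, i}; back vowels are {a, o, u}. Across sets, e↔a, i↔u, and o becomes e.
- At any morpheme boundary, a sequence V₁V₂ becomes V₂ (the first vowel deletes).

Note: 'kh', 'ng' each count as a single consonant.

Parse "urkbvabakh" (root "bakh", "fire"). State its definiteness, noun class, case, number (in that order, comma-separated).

Segment: ur-k-b-ve-bakh.
definiteness: ki/ve- → definite.
noun class: b- → class IV.
case: k- → ablative.
number: ur- → singular.

definite, class IV, ablative, singular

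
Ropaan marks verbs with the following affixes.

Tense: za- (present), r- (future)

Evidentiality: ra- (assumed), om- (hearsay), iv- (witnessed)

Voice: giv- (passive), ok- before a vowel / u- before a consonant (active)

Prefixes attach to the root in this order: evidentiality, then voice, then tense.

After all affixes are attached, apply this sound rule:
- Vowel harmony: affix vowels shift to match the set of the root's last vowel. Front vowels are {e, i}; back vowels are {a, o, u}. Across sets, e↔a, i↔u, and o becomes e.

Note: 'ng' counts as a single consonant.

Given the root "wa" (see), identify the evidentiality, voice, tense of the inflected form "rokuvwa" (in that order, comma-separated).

Segment: r-ok-iv-wa.
evidentiality: iv- → witnessed.
voice: ok/u- → active.
tense: r- → future.

witnessed, active, future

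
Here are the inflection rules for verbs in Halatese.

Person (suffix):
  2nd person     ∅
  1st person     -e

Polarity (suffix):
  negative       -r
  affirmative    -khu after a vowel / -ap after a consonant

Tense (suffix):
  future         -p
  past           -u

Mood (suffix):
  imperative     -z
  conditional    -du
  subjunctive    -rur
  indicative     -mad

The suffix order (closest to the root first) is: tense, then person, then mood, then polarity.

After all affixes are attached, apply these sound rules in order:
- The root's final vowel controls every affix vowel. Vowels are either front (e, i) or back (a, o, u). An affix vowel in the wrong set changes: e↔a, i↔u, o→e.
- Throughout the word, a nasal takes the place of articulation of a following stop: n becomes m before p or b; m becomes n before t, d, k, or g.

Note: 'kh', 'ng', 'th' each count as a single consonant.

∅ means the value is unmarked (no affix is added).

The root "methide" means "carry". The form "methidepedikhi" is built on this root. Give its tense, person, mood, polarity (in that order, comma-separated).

future, 1st person, conditional, affirmative

Segment: methide-p-e-du-khu.
tense: -p → future.
person: -e → 1st person.
mood: -du → conditional.
polarity: -khu/ap → affirmative.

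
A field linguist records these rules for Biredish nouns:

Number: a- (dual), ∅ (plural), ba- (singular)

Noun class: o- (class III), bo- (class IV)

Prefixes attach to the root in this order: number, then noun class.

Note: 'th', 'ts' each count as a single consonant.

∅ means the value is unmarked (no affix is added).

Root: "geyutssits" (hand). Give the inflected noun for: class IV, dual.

boageyutssits

Attach number dual a- → ageyutssits.
Attach noun class class IV bo- → boageyutssits.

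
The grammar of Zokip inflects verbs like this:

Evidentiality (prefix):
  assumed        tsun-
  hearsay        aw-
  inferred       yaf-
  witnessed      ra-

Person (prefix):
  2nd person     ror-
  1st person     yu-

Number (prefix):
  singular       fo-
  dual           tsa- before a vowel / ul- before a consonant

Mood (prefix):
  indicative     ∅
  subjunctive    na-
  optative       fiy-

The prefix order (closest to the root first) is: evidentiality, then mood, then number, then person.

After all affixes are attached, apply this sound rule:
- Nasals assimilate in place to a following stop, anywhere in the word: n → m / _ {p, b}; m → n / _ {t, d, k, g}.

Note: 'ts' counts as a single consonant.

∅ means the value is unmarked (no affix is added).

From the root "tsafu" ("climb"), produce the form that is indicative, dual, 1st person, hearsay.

Attach evidentiality hearsay aw- → awtsafu.
mood = indicative: zero marking, form stays awtsafu.
Attach number dual tsa- (before vowel 'a') → tsaawtsafu.
Attach person 1st person yu- → yutsaawtsafu.
Nasal assimilation: no change.

yutsaawtsafu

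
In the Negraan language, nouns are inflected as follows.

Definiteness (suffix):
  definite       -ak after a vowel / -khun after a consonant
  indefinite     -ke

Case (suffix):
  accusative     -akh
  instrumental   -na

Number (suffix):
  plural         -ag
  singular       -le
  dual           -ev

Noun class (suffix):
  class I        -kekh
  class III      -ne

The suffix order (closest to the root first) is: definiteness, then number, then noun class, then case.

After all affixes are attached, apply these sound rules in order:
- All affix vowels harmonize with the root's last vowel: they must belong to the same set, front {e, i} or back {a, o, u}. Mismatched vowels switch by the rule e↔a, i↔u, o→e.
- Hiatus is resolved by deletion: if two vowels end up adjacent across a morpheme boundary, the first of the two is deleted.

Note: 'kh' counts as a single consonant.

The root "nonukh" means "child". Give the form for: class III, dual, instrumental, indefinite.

Attach definiteness indefinite -ke → nonukhke.
Attach number dual -ev → nonukhkeev.
Attach noun class class III -ne → nonukhkeevne.
Attach case instrumental -na → nonukhkeevnena.
Apply vowel harmony: nonukhkeevnena → nonukhkaavnana.
Apply vowel deletion: nonukhkaavnana → nonukhkavnana.

nonukhkavnana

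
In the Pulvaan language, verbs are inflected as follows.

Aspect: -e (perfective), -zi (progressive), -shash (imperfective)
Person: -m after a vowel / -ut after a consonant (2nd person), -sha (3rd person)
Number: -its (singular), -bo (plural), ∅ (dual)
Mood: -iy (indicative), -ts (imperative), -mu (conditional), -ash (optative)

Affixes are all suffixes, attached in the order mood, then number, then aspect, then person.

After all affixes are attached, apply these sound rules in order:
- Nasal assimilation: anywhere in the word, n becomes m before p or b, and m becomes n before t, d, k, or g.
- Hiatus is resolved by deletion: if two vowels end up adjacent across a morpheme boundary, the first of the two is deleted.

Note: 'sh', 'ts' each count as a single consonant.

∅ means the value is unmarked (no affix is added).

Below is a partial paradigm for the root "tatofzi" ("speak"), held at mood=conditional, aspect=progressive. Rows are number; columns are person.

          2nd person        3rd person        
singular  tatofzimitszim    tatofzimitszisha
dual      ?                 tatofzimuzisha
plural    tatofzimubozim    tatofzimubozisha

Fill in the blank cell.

Attach mood conditional -mu → tatofzimu.
number = dual: zero marking, form stays tatofzimu.
Attach aspect progressive -zi → tatofzimuzi.
Attach person 2nd person -m (after vowel 'i') → tatofzimuzim.
Nasal assimilation: no change.
Vowel deletion: no change.

tatofzimuzim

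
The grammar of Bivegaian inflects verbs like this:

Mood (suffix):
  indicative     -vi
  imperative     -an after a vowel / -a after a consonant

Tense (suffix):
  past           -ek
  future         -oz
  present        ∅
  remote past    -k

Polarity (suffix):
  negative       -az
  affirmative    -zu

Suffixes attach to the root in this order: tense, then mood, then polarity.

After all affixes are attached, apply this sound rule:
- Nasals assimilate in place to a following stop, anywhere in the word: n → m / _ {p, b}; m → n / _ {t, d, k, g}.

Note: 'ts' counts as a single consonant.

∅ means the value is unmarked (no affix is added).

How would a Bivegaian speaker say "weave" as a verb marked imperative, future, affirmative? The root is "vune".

Attach tense future -oz → vuneoz.
Attach mood imperative -a (after consonant 'z') → vuneoza.
Attach polarity affirmative -zu → vuneozazu.
Nasal assimilation: no change.

vuneozazu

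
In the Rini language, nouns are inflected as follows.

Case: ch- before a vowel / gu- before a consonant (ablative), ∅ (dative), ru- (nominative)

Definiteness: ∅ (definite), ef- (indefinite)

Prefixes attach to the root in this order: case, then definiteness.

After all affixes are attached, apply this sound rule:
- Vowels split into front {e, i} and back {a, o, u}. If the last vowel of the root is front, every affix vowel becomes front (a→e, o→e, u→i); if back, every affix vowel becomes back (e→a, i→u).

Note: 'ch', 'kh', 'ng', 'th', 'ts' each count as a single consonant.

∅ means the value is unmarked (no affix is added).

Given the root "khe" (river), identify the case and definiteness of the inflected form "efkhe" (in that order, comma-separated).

dative, indefinite

Segment: ef-khe.
case: ∅ → dative.
definiteness: ef- → indefinite.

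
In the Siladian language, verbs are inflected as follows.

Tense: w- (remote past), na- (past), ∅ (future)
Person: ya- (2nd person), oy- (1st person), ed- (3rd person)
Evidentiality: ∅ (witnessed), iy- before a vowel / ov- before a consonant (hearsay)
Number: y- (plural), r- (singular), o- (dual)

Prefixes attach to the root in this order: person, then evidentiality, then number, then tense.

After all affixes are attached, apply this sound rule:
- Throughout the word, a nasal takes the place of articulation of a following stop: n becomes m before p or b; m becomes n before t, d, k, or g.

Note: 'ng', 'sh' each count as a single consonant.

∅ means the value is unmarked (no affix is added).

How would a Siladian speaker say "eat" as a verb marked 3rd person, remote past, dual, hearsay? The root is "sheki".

Attach person 3rd person ed- → edsheki.
Attach evidentiality hearsay iy- (before vowel 'e') → iyedsheki.
Attach number dual o- → oiyedsheki.
Attach tense remote past w- → woiyedsheki.
Nasal assimilation: no change.

woiyedsheki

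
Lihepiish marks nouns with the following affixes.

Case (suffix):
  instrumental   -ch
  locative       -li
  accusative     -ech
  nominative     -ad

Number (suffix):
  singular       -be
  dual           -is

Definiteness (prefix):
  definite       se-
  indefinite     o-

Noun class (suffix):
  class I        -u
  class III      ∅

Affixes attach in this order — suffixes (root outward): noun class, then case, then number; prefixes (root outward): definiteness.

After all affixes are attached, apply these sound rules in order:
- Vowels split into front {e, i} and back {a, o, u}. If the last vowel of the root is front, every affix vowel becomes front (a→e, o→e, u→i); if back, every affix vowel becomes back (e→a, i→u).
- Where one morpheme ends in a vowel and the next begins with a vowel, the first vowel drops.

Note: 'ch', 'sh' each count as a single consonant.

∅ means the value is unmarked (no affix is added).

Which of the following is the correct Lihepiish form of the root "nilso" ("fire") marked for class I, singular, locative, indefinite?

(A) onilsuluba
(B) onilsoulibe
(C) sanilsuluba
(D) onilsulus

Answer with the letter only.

Attach noun class class I -u → nilsou.
Attach definiteness indefinite o- → onilsou.
Attach case locative -li → onilsouli.
Attach number singular -be → onilsoulibe.
Apply vowel harmony: onilsoulibe → onilsouluba.
Apply vowel deletion: onilsouluba → onilsuluba.
So the correct form is onilsuluba, option (A).
(C) sanilsuluba is wrong: it uses definite instead of indefinite for definiteness.
(D) onilsulus is wrong: it uses dual instead of singular for number.
(B) onilsoulibe is wrong: it fails to apply the sound rule(s).

A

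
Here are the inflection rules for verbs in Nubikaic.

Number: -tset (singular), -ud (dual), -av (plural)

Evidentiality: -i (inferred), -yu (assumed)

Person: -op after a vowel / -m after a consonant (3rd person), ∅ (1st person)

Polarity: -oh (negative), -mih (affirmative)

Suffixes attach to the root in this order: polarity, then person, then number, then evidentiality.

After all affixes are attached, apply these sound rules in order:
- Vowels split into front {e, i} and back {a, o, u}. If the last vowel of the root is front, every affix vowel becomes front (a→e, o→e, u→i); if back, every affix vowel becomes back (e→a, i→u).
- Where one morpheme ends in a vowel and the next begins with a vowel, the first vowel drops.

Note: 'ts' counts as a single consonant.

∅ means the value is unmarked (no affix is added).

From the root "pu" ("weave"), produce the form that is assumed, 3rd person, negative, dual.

Attach polarity negative -oh → puoh.
Attach person 3rd person -m (after consonant 'h') → puohm.
Attach number dual -ud → puohmud.
Attach evidentiality assumed -yu → puohmudyu.
Vowel harmony: no change.
Apply vowel deletion: puohmudyu → pohmudyu.

pohmudyu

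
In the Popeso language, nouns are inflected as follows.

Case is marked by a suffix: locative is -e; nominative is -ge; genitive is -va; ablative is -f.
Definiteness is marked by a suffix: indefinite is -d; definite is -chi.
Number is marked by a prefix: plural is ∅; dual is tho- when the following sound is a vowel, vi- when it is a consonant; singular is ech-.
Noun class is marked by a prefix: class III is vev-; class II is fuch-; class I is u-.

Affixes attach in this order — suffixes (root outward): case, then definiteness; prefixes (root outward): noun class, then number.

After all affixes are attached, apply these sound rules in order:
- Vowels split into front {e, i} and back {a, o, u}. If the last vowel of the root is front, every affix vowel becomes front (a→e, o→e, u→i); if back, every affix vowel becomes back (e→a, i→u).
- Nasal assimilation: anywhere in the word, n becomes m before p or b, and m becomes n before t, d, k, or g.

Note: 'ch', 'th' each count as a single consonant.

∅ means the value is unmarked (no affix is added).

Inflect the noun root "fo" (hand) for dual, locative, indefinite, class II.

vufuchfoad

Attach noun class class II fuch- → fuchfo.
Attach case locative -e → fuchfoe.
Attach definiteness indefinite -d → fuchfoed.
Attach number dual vi- (before consonant 'f') → vifuchfoed.
Apply vowel harmony: vifuchfoed → vufuchfoad.
Nasal assimilation: no change.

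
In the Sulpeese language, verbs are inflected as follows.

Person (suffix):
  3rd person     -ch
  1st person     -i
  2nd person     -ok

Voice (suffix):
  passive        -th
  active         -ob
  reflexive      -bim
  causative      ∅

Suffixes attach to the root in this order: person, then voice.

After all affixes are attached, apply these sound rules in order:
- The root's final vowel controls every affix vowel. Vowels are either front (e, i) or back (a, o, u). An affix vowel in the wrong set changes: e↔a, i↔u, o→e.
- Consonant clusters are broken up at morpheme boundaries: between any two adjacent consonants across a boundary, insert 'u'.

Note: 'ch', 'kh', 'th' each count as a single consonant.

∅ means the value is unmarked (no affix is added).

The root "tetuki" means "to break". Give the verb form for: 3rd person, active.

Attach person 3rd person -ch → tetukich.
Attach voice active -ob → tetukichob.
Apply vowel harmony: tetukichob → tetukicheb.
Epenthesis: no change.

tetukicheb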